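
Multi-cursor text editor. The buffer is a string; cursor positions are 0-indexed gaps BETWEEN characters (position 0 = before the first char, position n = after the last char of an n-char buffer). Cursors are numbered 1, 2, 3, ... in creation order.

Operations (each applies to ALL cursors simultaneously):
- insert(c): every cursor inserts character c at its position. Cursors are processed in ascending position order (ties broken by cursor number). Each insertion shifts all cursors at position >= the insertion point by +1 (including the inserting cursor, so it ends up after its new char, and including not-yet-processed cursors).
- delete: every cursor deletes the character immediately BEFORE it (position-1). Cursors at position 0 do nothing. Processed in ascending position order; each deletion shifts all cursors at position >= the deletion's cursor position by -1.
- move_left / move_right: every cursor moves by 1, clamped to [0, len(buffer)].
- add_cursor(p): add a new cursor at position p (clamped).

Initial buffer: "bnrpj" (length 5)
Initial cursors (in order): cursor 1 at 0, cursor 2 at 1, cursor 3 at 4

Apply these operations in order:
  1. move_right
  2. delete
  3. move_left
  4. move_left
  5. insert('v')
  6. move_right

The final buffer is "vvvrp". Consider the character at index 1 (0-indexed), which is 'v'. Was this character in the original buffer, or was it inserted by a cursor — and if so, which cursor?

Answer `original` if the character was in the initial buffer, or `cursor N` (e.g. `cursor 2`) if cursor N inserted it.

After op 1 (move_right): buffer="bnrpj" (len 5), cursors c1@1 c2@2 c3@5, authorship .....
After op 2 (delete): buffer="rp" (len 2), cursors c1@0 c2@0 c3@2, authorship ..
After op 3 (move_left): buffer="rp" (len 2), cursors c1@0 c2@0 c3@1, authorship ..
After op 4 (move_left): buffer="rp" (len 2), cursors c1@0 c2@0 c3@0, authorship ..
After op 5 (insert('v')): buffer="vvvrp" (len 5), cursors c1@3 c2@3 c3@3, authorship 123..
After op 6 (move_right): buffer="vvvrp" (len 5), cursors c1@4 c2@4 c3@4, authorship 123..
Authorship (.=original, N=cursor N): 1 2 3 . .
Index 1: author = 2

Answer: cursor 2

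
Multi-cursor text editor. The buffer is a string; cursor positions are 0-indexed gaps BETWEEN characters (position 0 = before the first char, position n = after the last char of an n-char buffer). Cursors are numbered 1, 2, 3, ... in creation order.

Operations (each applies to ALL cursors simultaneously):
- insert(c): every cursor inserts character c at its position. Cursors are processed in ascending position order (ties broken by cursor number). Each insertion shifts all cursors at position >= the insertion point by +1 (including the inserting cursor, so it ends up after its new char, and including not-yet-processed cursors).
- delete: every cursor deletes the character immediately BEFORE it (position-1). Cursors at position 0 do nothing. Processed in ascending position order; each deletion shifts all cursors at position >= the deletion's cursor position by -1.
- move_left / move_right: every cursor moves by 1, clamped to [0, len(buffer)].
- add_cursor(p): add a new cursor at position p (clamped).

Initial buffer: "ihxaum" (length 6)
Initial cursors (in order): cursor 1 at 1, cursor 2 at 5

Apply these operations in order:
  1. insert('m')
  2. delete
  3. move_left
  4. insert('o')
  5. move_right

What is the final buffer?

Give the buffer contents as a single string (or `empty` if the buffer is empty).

Answer: oihxaoum

Derivation:
After op 1 (insert('m')): buffer="imhxaumm" (len 8), cursors c1@2 c2@7, authorship .1....2.
After op 2 (delete): buffer="ihxaum" (len 6), cursors c1@1 c2@5, authorship ......
After op 3 (move_left): buffer="ihxaum" (len 6), cursors c1@0 c2@4, authorship ......
After op 4 (insert('o')): buffer="oihxaoum" (len 8), cursors c1@1 c2@6, authorship 1....2..
After op 5 (move_right): buffer="oihxaoum" (len 8), cursors c1@2 c2@7, authorship 1....2..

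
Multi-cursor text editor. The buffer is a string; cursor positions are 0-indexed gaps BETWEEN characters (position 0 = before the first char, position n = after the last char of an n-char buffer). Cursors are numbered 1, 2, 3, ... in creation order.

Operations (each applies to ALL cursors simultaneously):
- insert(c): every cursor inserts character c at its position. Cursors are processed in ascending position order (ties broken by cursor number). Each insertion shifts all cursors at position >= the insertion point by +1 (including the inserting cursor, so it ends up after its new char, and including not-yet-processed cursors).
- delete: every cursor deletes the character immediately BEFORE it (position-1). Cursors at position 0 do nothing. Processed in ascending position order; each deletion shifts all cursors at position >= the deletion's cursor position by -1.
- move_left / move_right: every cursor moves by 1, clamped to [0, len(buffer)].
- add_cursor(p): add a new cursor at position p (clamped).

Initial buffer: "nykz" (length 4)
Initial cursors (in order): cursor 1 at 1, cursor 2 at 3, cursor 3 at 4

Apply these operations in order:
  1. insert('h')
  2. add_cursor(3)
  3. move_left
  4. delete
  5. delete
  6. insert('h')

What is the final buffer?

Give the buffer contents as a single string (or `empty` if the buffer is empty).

Answer: hhhhh

Derivation:
After op 1 (insert('h')): buffer="nhykhzh" (len 7), cursors c1@2 c2@5 c3@7, authorship .1..2.3
After op 2 (add_cursor(3)): buffer="nhykhzh" (len 7), cursors c1@2 c4@3 c2@5 c3@7, authorship .1..2.3
After op 3 (move_left): buffer="nhykhzh" (len 7), cursors c1@1 c4@2 c2@4 c3@6, authorship .1..2.3
After op 4 (delete): buffer="yhh" (len 3), cursors c1@0 c4@0 c2@1 c3@2, authorship .23
After op 5 (delete): buffer="h" (len 1), cursors c1@0 c2@0 c3@0 c4@0, authorship 3
After op 6 (insert('h')): buffer="hhhhh" (len 5), cursors c1@4 c2@4 c3@4 c4@4, authorship 12343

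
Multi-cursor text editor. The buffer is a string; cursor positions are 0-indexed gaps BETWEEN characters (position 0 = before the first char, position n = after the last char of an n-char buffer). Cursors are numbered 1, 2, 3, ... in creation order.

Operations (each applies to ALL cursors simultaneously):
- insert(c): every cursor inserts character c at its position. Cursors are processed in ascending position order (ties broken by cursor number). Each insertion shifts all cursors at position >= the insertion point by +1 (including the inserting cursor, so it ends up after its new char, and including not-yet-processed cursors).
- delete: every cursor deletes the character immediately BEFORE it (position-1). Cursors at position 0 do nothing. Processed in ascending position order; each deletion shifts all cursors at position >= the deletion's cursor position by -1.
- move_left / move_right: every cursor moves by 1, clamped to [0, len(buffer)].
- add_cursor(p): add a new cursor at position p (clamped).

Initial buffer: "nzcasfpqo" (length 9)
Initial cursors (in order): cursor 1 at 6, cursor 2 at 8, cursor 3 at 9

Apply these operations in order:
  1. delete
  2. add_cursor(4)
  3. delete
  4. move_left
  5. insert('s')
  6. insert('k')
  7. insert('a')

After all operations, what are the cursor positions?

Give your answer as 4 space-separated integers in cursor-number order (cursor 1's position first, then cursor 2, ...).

Answer: 13 13 13 13

Derivation:
After op 1 (delete): buffer="nzcasp" (len 6), cursors c1@5 c2@6 c3@6, authorship ......
After op 2 (add_cursor(4)): buffer="nzcasp" (len 6), cursors c4@4 c1@5 c2@6 c3@6, authorship ......
After op 3 (delete): buffer="nz" (len 2), cursors c1@2 c2@2 c3@2 c4@2, authorship ..
After op 4 (move_left): buffer="nz" (len 2), cursors c1@1 c2@1 c3@1 c4@1, authorship ..
After op 5 (insert('s')): buffer="nssssz" (len 6), cursors c1@5 c2@5 c3@5 c4@5, authorship .1234.
After op 6 (insert('k')): buffer="nsssskkkkz" (len 10), cursors c1@9 c2@9 c3@9 c4@9, authorship .12341234.
After op 7 (insert('a')): buffer="nsssskkkkaaaaz" (len 14), cursors c1@13 c2@13 c3@13 c4@13, authorship .123412341234.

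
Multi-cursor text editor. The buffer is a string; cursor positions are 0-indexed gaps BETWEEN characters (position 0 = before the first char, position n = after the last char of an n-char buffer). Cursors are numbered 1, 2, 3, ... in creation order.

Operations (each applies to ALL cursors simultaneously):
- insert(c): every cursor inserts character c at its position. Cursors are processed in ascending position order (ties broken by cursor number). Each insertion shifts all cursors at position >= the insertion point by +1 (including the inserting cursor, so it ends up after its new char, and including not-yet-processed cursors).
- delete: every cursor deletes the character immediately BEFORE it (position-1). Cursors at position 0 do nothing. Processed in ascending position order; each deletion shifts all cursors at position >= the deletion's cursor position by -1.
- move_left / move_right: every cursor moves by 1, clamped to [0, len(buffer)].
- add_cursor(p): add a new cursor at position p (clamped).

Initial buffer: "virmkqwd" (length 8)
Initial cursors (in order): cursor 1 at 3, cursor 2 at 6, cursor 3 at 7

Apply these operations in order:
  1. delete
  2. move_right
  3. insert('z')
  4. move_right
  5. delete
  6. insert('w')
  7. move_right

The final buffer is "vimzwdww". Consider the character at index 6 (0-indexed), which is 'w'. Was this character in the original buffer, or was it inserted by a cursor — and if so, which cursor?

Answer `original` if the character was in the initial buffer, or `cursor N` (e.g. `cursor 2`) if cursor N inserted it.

Answer: cursor 2

Derivation:
After op 1 (delete): buffer="vimkd" (len 5), cursors c1@2 c2@4 c3@4, authorship .....
After op 2 (move_right): buffer="vimkd" (len 5), cursors c1@3 c2@5 c3@5, authorship .....
After op 3 (insert('z')): buffer="vimzkdzz" (len 8), cursors c1@4 c2@8 c3@8, authorship ...1..23
After op 4 (move_right): buffer="vimzkdzz" (len 8), cursors c1@5 c2@8 c3@8, authorship ...1..23
After op 5 (delete): buffer="vimzd" (len 5), cursors c1@4 c2@5 c3@5, authorship ...1.
After op 6 (insert('w')): buffer="vimzwdww" (len 8), cursors c1@5 c2@8 c3@8, authorship ...11.23
After op 7 (move_right): buffer="vimzwdww" (len 8), cursors c1@6 c2@8 c3@8, authorship ...11.23
Authorship (.=original, N=cursor N): . . . 1 1 . 2 3
Index 6: author = 2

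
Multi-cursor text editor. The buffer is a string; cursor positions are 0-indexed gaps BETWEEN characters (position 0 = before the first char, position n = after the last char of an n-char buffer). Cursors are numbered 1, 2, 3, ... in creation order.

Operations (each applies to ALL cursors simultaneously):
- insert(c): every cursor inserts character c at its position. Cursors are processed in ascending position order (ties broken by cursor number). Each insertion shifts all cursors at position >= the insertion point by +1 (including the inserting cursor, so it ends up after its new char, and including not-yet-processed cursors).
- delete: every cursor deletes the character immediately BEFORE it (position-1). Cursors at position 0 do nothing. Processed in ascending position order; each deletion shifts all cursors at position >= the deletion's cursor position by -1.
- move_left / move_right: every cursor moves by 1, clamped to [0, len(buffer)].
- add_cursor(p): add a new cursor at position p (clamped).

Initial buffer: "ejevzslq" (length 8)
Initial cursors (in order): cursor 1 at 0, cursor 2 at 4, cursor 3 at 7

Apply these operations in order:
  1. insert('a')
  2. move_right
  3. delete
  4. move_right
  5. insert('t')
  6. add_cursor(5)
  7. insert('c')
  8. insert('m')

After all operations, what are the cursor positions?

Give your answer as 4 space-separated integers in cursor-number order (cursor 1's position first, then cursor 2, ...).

After op 1 (insert('a')): buffer="aejevazslaq" (len 11), cursors c1@1 c2@6 c3@10, authorship 1....2...3.
After op 2 (move_right): buffer="aejevazslaq" (len 11), cursors c1@2 c2@7 c3@11, authorship 1....2...3.
After op 3 (delete): buffer="ajevasla" (len 8), cursors c1@1 c2@5 c3@8, authorship 1...2..3
After op 4 (move_right): buffer="ajevasla" (len 8), cursors c1@2 c2@6 c3@8, authorship 1...2..3
After op 5 (insert('t')): buffer="ajtevastlat" (len 11), cursors c1@3 c2@8 c3@11, authorship 1.1..2.2.33
After op 6 (add_cursor(5)): buffer="ajtevastlat" (len 11), cursors c1@3 c4@5 c2@8 c3@11, authorship 1.1..2.2.33
After op 7 (insert('c')): buffer="ajtcevcastclatc" (len 15), cursors c1@4 c4@7 c2@11 c3@15, authorship 1.11..42.22.333
After op 8 (insert('m')): buffer="ajtcmevcmastcmlatcm" (len 19), cursors c1@5 c4@9 c2@14 c3@19, authorship 1.111..442.222.3333

Answer: 5 14 19 9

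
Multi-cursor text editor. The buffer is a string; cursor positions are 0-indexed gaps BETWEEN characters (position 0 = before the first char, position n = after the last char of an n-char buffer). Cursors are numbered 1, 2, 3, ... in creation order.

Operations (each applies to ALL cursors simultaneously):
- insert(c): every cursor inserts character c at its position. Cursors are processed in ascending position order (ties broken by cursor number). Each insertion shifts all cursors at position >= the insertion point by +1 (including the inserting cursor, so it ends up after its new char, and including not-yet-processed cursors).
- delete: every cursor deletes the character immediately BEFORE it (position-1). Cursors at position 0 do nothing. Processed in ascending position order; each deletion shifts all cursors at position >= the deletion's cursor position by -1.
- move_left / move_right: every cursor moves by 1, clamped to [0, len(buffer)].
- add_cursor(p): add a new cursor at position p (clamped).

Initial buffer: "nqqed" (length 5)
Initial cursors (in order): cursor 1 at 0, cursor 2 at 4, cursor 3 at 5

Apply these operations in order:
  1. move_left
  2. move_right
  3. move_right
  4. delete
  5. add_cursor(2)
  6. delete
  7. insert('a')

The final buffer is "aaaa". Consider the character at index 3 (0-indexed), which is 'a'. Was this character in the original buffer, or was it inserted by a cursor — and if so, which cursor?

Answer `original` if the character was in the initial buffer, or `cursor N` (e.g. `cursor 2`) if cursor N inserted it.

Answer: cursor 4

Derivation:
After op 1 (move_left): buffer="nqqed" (len 5), cursors c1@0 c2@3 c3@4, authorship .....
After op 2 (move_right): buffer="nqqed" (len 5), cursors c1@1 c2@4 c3@5, authorship .....
After op 3 (move_right): buffer="nqqed" (len 5), cursors c1@2 c2@5 c3@5, authorship .....
After op 4 (delete): buffer="nq" (len 2), cursors c1@1 c2@2 c3@2, authorship ..
After op 5 (add_cursor(2)): buffer="nq" (len 2), cursors c1@1 c2@2 c3@2 c4@2, authorship ..
After op 6 (delete): buffer="" (len 0), cursors c1@0 c2@0 c3@0 c4@0, authorship 
After op 7 (insert('a')): buffer="aaaa" (len 4), cursors c1@4 c2@4 c3@4 c4@4, authorship 1234
Authorship (.=original, N=cursor N): 1 2 3 4
Index 3: author = 4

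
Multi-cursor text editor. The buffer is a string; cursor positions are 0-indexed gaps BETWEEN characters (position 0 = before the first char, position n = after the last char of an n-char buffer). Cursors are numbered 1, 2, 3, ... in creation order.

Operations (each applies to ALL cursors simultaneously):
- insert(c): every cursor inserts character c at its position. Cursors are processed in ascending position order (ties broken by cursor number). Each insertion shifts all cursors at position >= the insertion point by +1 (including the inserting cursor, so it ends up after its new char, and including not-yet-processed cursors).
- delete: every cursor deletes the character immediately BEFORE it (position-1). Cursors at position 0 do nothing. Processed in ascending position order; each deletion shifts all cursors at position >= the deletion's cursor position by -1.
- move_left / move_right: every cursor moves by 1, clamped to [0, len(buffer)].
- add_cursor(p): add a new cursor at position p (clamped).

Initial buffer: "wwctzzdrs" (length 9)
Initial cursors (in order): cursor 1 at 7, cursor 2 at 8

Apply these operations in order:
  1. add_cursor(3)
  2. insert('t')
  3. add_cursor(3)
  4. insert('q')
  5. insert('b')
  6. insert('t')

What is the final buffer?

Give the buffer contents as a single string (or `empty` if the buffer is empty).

After op 1 (add_cursor(3)): buffer="wwctzzdrs" (len 9), cursors c3@3 c1@7 c2@8, authorship .........
After op 2 (insert('t')): buffer="wwcttzzdtrts" (len 12), cursors c3@4 c1@9 c2@11, authorship ...3....1.2.
After op 3 (add_cursor(3)): buffer="wwcttzzdtrts" (len 12), cursors c4@3 c3@4 c1@9 c2@11, authorship ...3....1.2.
After op 4 (insert('q')): buffer="wwcqtqtzzdtqrtqs" (len 16), cursors c4@4 c3@6 c1@12 c2@15, authorship ...433....11.22.
After op 5 (insert('b')): buffer="wwcqbtqbtzzdtqbrtqbs" (len 20), cursors c4@5 c3@8 c1@15 c2@19, authorship ...44333....111.222.
After op 6 (insert('t')): buffer="wwcqbttqbttzzdtqbtrtqbts" (len 24), cursors c4@6 c3@10 c1@18 c2@23, authorship ...4443333....1111.2222.

Answer: wwcqbttqbttzzdtqbtrtqbts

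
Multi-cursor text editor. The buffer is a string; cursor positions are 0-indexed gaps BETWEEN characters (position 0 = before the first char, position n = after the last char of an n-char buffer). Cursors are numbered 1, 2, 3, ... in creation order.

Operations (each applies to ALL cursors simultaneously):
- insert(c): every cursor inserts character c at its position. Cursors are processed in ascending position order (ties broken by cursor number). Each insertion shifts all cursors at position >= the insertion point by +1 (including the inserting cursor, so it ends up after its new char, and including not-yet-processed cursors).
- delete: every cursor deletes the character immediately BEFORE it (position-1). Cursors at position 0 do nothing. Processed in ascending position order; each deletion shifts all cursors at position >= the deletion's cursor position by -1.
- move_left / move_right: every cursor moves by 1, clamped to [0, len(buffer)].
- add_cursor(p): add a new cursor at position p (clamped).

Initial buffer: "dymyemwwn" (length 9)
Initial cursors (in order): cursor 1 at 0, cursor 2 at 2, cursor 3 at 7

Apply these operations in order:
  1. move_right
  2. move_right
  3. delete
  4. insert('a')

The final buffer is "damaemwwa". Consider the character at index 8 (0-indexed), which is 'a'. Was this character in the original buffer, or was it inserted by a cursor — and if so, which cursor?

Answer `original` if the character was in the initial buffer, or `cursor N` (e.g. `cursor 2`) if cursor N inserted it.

Answer: cursor 3

Derivation:
After op 1 (move_right): buffer="dymyemwwn" (len 9), cursors c1@1 c2@3 c3@8, authorship .........
After op 2 (move_right): buffer="dymyemwwn" (len 9), cursors c1@2 c2@4 c3@9, authorship .........
After op 3 (delete): buffer="dmemww" (len 6), cursors c1@1 c2@2 c3@6, authorship ......
After op 4 (insert('a')): buffer="damaemwwa" (len 9), cursors c1@2 c2@4 c3@9, authorship .1.2....3
Authorship (.=original, N=cursor N): . 1 . 2 . . . . 3
Index 8: author = 3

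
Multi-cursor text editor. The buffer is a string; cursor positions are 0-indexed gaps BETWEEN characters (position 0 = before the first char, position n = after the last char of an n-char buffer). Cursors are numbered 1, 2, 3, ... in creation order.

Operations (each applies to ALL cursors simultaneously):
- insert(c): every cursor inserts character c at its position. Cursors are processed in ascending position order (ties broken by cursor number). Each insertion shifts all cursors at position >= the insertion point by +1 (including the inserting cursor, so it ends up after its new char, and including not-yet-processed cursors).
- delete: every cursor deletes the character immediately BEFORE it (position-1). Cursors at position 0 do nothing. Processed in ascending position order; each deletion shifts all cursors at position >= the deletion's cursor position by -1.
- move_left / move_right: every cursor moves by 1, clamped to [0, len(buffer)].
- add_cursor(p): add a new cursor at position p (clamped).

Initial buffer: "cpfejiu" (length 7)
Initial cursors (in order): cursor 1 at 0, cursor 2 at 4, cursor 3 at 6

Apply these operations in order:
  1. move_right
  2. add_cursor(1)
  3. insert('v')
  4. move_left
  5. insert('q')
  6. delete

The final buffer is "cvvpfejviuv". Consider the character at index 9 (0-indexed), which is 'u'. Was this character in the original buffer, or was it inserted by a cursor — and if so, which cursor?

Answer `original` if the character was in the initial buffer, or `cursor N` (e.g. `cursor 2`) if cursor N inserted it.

Answer: original

Derivation:
After op 1 (move_right): buffer="cpfejiu" (len 7), cursors c1@1 c2@5 c3@7, authorship .......
After op 2 (add_cursor(1)): buffer="cpfejiu" (len 7), cursors c1@1 c4@1 c2@5 c3@7, authorship .......
After op 3 (insert('v')): buffer="cvvpfejviuv" (len 11), cursors c1@3 c4@3 c2@8 c3@11, authorship .14....2..3
After op 4 (move_left): buffer="cvvpfejviuv" (len 11), cursors c1@2 c4@2 c2@7 c3@10, authorship .14....2..3
After op 5 (insert('q')): buffer="cvqqvpfejqviuqv" (len 15), cursors c1@4 c4@4 c2@10 c3@14, authorship .1144....22..33
After op 6 (delete): buffer="cvvpfejviuv" (len 11), cursors c1@2 c4@2 c2@7 c3@10, authorship .14....2..3
Authorship (.=original, N=cursor N): . 1 4 . . . . 2 . . 3
Index 9: author = original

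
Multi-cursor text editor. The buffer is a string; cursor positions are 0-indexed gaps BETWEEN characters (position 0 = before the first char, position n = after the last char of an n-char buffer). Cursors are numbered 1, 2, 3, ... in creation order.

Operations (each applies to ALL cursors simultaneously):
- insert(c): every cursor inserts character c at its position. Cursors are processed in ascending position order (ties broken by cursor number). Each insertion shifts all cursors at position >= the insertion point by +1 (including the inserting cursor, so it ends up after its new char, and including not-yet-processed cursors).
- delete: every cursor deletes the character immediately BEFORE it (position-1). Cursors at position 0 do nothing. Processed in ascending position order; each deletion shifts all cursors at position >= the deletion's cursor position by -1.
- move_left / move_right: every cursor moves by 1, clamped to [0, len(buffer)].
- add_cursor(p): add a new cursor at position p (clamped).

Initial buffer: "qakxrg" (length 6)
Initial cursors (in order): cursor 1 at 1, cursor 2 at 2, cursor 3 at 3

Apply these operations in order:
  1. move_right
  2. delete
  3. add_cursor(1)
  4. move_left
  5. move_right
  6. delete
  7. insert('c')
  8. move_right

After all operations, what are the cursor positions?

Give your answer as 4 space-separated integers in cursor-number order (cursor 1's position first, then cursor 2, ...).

After op 1 (move_right): buffer="qakxrg" (len 6), cursors c1@2 c2@3 c3@4, authorship ......
After op 2 (delete): buffer="qrg" (len 3), cursors c1@1 c2@1 c3@1, authorship ...
After op 3 (add_cursor(1)): buffer="qrg" (len 3), cursors c1@1 c2@1 c3@1 c4@1, authorship ...
After op 4 (move_left): buffer="qrg" (len 3), cursors c1@0 c2@0 c3@0 c4@0, authorship ...
After op 5 (move_right): buffer="qrg" (len 3), cursors c1@1 c2@1 c3@1 c4@1, authorship ...
After op 6 (delete): buffer="rg" (len 2), cursors c1@0 c2@0 c3@0 c4@0, authorship ..
After op 7 (insert('c')): buffer="ccccrg" (len 6), cursors c1@4 c2@4 c3@4 c4@4, authorship 1234..
After op 8 (move_right): buffer="ccccrg" (len 6), cursors c1@5 c2@5 c3@5 c4@5, authorship 1234..

Answer: 5 5 5 5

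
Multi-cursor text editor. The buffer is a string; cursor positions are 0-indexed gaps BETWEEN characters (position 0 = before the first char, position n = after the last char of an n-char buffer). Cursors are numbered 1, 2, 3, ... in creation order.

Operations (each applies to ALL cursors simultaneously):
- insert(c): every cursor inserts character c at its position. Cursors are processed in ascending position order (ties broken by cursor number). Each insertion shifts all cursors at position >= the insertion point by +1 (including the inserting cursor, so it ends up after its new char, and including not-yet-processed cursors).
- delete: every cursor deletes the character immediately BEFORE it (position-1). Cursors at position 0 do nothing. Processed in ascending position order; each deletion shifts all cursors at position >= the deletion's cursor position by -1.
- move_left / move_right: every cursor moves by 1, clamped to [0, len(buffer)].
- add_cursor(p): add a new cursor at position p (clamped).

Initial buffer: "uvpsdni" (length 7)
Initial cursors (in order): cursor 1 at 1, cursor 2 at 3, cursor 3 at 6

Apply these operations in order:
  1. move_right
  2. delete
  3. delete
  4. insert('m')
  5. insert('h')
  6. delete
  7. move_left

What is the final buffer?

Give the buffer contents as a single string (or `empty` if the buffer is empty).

Answer: mmdm

Derivation:
After op 1 (move_right): buffer="uvpsdni" (len 7), cursors c1@2 c2@4 c3@7, authorship .......
After op 2 (delete): buffer="updn" (len 4), cursors c1@1 c2@2 c3@4, authorship ....
After op 3 (delete): buffer="d" (len 1), cursors c1@0 c2@0 c3@1, authorship .
After op 4 (insert('m')): buffer="mmdm" (len 4), cursors c1@2 c2@2 c3@4, authorship 12.3
After op 5 (insert('h')): buffer="mmhhdmh" (len 7), cursors c1@4 c2@4 c3@7, authorship 1212.33
After op 6 (delete): buffer="mmdm" (len 4), cursors c1@2 c2@2 c3@4, authorship 12.3
After op 7 (move_left): buffer="mmdm" (len 4), cursors c1@1 c2@1 c3@3, authorship 12.3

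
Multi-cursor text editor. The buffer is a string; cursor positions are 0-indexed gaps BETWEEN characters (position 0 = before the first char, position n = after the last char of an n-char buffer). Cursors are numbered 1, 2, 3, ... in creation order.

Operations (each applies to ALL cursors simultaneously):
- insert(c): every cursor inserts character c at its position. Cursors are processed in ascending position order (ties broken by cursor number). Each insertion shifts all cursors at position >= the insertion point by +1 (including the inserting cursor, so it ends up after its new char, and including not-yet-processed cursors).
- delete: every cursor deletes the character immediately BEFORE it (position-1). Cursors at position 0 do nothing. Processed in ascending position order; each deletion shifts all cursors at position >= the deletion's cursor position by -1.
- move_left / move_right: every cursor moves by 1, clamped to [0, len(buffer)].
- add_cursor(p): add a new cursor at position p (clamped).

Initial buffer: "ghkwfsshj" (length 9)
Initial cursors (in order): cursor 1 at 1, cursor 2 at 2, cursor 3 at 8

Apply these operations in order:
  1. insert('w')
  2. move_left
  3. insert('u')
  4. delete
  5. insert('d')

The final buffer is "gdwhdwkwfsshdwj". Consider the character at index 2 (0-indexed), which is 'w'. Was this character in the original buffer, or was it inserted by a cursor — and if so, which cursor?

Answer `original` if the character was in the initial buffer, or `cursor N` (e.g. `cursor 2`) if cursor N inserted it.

Answer: cursor 1

Derivation:
After op 1 (insert('w')): buffer="gwhwkwfsshwj" (len 12), cursors c1@2 c2@4 c3@11, authorship .1.2......3.
After op 2 (move_left): buffer="gwhwkwfsshwj" (len 12), cursors c1@1 c2@3 c3@10, authorship .1.2......3.
After op 3 (insert('u')): buffer="guwhuwkwfsshuwj" (len 15), cursors c1@2 c2@5 c3@13, authorship .11.22......33.
After op 4 (delete): buffer="gwhwkwfsshwj" (len 12), cursors c1@1 c2@3 c3@10, authorship .1.2......3.
After op 5 (insert('d')): buffer="gdwhdwkwfsshdwj" (len 15), cursors c1@2 c2@5 c3@13, authorship .11.22......33.
Authorship (.=original, N=cursor N): . 1 1 . 2 2 . . . . . . 3 3 .
Index 2: author = 1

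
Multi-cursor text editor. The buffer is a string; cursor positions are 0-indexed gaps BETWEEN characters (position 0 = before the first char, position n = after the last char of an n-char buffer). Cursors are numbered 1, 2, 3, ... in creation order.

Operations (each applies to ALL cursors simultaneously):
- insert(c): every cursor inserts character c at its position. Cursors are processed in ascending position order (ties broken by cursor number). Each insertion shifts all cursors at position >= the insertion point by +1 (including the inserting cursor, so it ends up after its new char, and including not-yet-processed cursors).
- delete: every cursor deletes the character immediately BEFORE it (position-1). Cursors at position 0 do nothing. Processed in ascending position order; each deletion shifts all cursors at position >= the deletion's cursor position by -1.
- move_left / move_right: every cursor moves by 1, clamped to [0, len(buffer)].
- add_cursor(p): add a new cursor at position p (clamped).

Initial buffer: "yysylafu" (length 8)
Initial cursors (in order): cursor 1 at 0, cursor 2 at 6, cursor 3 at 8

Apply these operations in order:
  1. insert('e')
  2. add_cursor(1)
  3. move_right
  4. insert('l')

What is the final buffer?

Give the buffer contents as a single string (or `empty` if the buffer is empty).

After op 1 (insert('e')): buffer="eyysylaefue" (len 11), cursors c1@1 c2@8 c3@11, authorship 1......2..3
After op 2 (add_cursor(1)): buffer="eyysylaefue" (len 11), cursors c1@1 c4@1 c2@8 c3@11, authorship 1......2..3
After op 3 (move_right): buffer="eyysylaefue" (len 11), cursors c1@2 c4@2 c2@9 c3@11, authorship 1......2..3
After op 4 (insert('l')): buffer="eyllysylaefluel" (len 15), cursors c1@4 c4@4 c2@12 c3@15, authorship 1.14.....2.2.33

Answer: eyllysylaefluel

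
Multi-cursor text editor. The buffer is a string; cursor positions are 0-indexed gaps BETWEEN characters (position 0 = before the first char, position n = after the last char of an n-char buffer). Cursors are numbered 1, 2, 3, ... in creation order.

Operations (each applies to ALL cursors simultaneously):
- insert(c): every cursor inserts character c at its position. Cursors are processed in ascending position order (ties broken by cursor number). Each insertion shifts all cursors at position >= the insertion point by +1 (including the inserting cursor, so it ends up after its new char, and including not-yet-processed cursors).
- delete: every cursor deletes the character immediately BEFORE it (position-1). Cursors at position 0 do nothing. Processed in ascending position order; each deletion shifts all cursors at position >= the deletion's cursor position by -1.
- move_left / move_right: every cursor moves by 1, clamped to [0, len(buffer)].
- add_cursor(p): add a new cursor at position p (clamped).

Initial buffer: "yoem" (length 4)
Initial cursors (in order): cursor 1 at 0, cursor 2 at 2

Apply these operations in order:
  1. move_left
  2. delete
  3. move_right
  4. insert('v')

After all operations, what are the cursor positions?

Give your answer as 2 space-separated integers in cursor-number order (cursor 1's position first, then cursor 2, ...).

Answer: 3 3

Derivation:
After op 1 (move_left): buffer="yoem" (len 4), cursors c1@0 c2@1, authorship ....
After op 2 (delete): buffer="oem" (len 3), cursors c1@0 c2@0, authorship ...
After op 3 (move_right): buffer="oem" (len 3), cursors c1@1 c2@1, authorship ...
After op 4 (insert('v')): buffer="ovvem" (len 5), cursors c1@3 c2@3, authorship .12..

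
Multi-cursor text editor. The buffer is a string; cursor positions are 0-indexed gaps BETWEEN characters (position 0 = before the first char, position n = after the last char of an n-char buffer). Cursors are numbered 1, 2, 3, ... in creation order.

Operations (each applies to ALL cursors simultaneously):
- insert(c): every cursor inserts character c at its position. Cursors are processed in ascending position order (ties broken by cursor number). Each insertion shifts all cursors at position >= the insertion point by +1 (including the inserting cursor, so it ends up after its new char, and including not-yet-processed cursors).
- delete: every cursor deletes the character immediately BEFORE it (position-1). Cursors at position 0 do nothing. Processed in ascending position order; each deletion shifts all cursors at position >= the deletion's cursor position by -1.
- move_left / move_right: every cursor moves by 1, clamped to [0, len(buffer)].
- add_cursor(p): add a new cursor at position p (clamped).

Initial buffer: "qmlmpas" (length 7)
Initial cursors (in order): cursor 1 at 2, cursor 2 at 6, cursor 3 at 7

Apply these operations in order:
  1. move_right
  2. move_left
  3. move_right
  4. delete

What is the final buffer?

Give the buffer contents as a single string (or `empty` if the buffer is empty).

After op 1 (move_right): buffer="qmlmpas" (len 7), cursors c1@3 c2@7 c3@7, authorship .......
After op 2 (move_left): buffer="qmlmpas" (len 7), cursors c1@2 c2@6 c3@6, authorship .......
After op 3 (move_right): buffer="qmlmpas" (len 7), cursors c1@3 c2@7 c3@7, authorship .......
After op 4 (delete): buffer="qmmp" (len 4), cursors c1@2 c2@4 c3@4, authorship ....

Answer: qmmp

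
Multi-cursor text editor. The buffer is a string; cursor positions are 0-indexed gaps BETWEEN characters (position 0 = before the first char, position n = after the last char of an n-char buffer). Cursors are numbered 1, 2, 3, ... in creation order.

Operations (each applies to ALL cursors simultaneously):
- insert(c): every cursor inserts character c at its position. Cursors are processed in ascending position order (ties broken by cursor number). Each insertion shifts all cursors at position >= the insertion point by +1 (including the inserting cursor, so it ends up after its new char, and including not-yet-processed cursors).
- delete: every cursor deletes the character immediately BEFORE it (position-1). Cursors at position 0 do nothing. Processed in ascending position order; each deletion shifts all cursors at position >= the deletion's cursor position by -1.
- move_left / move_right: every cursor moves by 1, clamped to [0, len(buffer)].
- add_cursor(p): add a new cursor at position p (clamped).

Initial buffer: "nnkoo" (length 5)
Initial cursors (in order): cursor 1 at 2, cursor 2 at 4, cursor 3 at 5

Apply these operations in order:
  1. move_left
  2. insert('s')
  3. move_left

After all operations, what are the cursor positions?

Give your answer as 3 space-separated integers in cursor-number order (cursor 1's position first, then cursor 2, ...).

After op 1 (move_left): buffer="nnkoo" (len 5), cursors c1@1 c2@3 c3@4, authorship .....
After op 2 (insert('s')): buffer="nsnksoso" (len 8), cursors c1@2 c2@5 c3@7, authorship .1..2.3.
After op 3 (move_left): buffer="nsnksoso" (len 8), cursors c1@1 c2@4 c3@6, authorship .1..2.3.

Answer: 1 4 6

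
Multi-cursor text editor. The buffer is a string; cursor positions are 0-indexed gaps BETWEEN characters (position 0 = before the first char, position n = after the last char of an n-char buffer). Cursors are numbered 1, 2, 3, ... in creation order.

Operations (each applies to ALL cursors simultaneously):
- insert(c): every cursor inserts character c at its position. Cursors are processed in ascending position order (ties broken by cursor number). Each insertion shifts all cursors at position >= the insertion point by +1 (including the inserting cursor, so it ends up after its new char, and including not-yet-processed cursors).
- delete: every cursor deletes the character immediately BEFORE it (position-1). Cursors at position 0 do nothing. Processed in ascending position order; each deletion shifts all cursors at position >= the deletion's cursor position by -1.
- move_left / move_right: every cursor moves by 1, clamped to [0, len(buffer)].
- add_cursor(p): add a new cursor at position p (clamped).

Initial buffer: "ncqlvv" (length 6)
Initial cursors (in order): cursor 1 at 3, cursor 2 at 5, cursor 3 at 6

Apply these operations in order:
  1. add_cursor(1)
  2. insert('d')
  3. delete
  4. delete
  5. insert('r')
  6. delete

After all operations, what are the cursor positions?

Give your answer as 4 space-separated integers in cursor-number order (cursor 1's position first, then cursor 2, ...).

After op 1 (add_cursor(1)): buffer="ncqlvv" (len 6), cursors c4@1 c1@3 c2@5 c3@6, authorship ......
After op 2 (insert('d')): buffer="ndcqdlvdvd" (len 10), cursors c4@2 c1@5 c2@8 c3@10, authorship .4..1..2.3
After op 3 (delete): buffer="ncqlvv" (len 6), cursors c4@1 c1@3 c2@5 c3@6, authorship ......
After op 4 (delete): buffer="cl" (len 2), cursors c4@0 c1@1 c2@2 c3@2, authorship ..
After op 5 (insert('r')): buffer="rcrlrr" (len 6), cursors c4@1 c1@3 c2@6 c3@6, authorship 4.1.23
After op 6 (delete): buffer="cl" (len 2), cursors c4@0 c1@1 c2@2 c3@2, authorship ..

Answer: 1 2 2 0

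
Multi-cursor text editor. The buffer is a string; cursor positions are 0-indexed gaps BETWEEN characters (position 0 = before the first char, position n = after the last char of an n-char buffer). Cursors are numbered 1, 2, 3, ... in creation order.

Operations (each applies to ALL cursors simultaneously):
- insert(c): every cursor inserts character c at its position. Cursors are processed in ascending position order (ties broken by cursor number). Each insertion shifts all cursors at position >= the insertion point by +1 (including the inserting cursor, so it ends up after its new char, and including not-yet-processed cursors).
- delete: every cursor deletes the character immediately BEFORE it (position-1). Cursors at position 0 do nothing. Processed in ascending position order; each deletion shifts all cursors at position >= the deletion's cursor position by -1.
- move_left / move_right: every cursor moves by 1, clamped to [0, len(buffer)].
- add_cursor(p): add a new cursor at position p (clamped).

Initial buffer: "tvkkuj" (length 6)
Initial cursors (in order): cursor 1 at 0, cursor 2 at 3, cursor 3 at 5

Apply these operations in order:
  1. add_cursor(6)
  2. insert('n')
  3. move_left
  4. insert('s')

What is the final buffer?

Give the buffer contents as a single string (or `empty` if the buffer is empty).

Answer: sntvksnkusnjsn

Derivation:
After op 1 (add_cursor(6)): buffer="tvkkuj" (len 6), cursors c1@0 c2@3 c3@5 c4@6, authorship ......
After op 2 (insert('n')): buffer="ntvknkunjn" (len 10), cursors c1@1 c2@5 c3@8 c4@10, authorship 1...2..3.4
After op 3 (move_left): buffer="ntvknkunjn" (len 10), cursors c1@0 c2@4 c3@7 c4@9, authorship 1...2..3.4
After op 4 (insert('s')): buffer="sntvksnkusnjsn" (len 14), cursors c1@1 c2@6 c3@10 c4@13, authorship 11...22..33.44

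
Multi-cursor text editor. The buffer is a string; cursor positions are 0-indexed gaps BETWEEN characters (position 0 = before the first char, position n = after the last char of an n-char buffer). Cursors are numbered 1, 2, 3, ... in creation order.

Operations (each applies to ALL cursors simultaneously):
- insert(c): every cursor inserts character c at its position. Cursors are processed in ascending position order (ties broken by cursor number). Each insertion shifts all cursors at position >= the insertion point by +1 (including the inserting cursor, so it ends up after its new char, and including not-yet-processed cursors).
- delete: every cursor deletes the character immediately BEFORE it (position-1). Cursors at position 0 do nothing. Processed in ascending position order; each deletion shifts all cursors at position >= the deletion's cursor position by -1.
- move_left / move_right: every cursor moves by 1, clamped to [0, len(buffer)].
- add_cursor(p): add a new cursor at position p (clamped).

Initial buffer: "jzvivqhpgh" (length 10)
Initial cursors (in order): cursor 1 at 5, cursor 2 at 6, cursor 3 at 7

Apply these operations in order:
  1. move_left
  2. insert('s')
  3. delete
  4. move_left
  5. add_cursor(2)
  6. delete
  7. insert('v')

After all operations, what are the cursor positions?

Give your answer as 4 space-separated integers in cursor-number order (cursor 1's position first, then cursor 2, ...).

After op 1 (move_left): buffer="jzvivqhpgh" (len 10), cursors c1@4 c2@5 c3@6, authorship ..........
After op 2 (insert('s')): buffer="jzvisvsqshpgh" (len 13), cursors c1@5 c2@7 c3@9, authorship ....1.2.3....
After op 3 (delete): buffer="jzvivqhpgh" (len 10), cursors c1@4 c2@5 c3@6, authorship ..........
After op 4 (move_left): buffer="jzvivqhpgh" (len 10), cursors c1@3 c2@4 c3@5, authorship ..........
After op 5 (add_cursor(2)): buffer="jzvivqhpgh" (len 10), cursors c4@2 c1@3 c2@4 c3@5, authorship ..........
After op 6 (delete): buffer="jqhpgh" (len 6), cursors c1@1 c2@1 c3@1 c4@1, authorship ......
After op 7 (insert('v')): buffer="jvvvvqhpgh" (len 10), cursors c1@5 c2@5 c3@5 c4@5, authorship .1234.....

Answer: 5 5 5 5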